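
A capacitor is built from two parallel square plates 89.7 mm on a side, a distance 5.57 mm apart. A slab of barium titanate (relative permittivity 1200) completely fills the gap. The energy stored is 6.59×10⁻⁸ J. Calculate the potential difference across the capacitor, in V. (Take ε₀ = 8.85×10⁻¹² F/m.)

A = (89.7 mm)² = 8.05×10⁻³ m².
C = κε₀A/d = 1200 × 8.85×10⁻¹² × 8.05×10⁻³ / 5.57×10⁻³ = 1.53×10⁻⁸ F.
V = √(2U/C) = √(2 × 6.59×10⁻⁸ / 1.53×10⁻⁸) = 2.93 V.

2.93 V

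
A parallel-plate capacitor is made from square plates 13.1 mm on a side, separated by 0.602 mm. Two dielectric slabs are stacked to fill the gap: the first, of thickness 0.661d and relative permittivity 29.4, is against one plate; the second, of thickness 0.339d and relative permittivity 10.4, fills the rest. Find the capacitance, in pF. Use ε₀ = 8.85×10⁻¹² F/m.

A = (13.1 mm)² = 1.72×10⁻⁴ m².
Stacked slabs ⇒ two capacitors in series, each with the full plate area.
C₁ = κ₁ε₀A/d₁ = 29.4 × 8.85×10⁻¹² × 1.72×10⁻⁴ / 3.98×10⁻⁴ = 1.12×10⁻¹⁰ F.
C₂ = κ₂ε₀A/d₂ = 10.4 × 8.85×10⁻¹² × 1.72×10⁻⁴ / 2.04×10⁻⁴ = 7.74×10⁻¹¹ F.
C = (1/C₁ + 1/C₂)⁻¹ = 4.58×10⁻¹¹ F.

C ≈ 45.8 pF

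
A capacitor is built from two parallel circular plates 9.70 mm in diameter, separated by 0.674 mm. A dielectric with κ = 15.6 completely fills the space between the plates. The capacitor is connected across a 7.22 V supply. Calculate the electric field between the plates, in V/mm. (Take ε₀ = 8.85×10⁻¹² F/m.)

10.7 V/mm

E = V/d = 7.22 / 6.74×10⁻⁴ = 1.07×10⁴ V/m.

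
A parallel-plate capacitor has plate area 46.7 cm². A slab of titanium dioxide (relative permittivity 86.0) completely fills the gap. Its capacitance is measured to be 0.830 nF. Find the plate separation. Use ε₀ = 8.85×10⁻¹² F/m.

4.28 mm

A = 46.7 cm² = 4.67×10⁻³ m².
d = κε₀A/C = 86.0 × 8.85×10⁻¹² × 4.67×10⁻³ / 8.30×10⁻¹⁰ = 4.28×10⁻³ m.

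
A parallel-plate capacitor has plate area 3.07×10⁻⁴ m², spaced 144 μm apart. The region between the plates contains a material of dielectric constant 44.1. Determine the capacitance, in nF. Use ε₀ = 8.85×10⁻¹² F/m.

C = κε₀A/d = 44.1 × 8.85×10⁻¹² × 3.07×10⁻⁴ / 1.44×10⁻⁴ = 8.32×10⁻¹⁰ F.

0.832 nF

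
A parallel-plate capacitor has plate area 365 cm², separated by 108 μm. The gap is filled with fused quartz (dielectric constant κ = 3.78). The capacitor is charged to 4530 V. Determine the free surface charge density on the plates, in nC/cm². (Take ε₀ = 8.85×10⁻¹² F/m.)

A = 365 cm² = 3.65×10⁻² m².
C = κε₀A/d = 3.78 × 8.85×10⁻¹² × 3.65×10⁻² / 1.08×10⁻⁴ = 1.13×10⁻⁸ F.
σ = Q/A = CV/A = 1.13×10⁻⁸ × 4530 / 3.65×10⁻² = 1.40×10⁻³ C/m².

σ ≈ 140 nC/cm²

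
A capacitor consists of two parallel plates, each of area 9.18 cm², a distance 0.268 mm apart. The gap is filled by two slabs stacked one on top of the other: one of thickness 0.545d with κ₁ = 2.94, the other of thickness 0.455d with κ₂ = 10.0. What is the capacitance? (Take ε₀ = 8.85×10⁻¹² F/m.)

C ≈ 131 pF

A = 9.18 cm² = 9.18×10⁻⁴ m².
Stacked slabs ⇒ two capacitors in series, each with the full plate area.
C₁ = κ₁ε₀A/d₁ = 2.94 × 8.85×10⁻¹² × 9.18×10⁻⁴ / 1.46×10⁻⁴ = 1.64×10⁻¹⁰ F.
C₂ = κ₂ε₀A/d₂ = 10.0 × 8.85×10⁻¹² × 9.18×10⁻⁴ / 1.22×10⁻⁴ = 6.66×10⁻¹⁰ F.
C = (1/C₁ + 1/C₂)⁻¹ = 1.31×10⁻¹⁰ F.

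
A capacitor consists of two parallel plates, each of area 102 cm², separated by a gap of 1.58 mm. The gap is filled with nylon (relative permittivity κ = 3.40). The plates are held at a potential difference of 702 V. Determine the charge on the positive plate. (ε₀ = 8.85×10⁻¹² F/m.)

136 nC

A = 102 cm² = 1.02×10⁻² m².
C = κε₀A/d = 3.40 × 8.85×10⁻¹² × 1.02×10⁻² / 1.58×10⁻³ = 1.94×10⁻¹⁰ F.
Q = CV = 1.94×10⁻¹⁰ × 702 = 1.36×10⁻⁷ C.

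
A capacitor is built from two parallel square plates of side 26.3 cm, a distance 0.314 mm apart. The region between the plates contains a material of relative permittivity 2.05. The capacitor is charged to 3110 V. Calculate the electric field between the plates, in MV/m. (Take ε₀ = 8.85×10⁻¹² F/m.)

E ≈ 9.90 MV/m

E = V/d = 3110 / 3.14×10⁻⁴ = 9.90×10⁶ V/m.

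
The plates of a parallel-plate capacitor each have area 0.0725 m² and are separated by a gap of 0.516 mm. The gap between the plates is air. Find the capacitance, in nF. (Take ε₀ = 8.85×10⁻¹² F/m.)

1.24 nF

C = ε₀A/d = 8.85×10⁻¹² × 7.25×10⁻² / 5.16×10⁻⁴ = 1.24×10⁻⁹ F.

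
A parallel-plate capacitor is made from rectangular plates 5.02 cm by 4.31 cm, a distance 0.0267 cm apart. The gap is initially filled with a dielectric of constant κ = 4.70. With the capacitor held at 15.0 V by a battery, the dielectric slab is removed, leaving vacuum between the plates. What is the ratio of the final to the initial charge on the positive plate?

0.213

Battery connected ⇒ V is held fixed.
C₂ = 0.213 C₁ and Q = CV, so Q₂/Q₁ = C₂/C₁ = 0.213.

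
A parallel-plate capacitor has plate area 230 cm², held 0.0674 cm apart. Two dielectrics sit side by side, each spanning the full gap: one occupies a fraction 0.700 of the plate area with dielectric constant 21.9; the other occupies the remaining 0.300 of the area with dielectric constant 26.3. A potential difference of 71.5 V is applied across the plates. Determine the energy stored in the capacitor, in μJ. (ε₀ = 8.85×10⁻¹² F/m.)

A = 230 cm² = 2.30×10⁻² m².
Side-by-side slabs ⇒ two capacitors in parallel, each spanning the full gap.
C₁ = κ₁ε₀A₁/d = 21.9 × 8.85×10⁻¹² × 1.61×10⁻² / 6.74×10⁻⁴ = 4.63×10⁻⁹ F.
C₂ = κ₂ε₀A₂/d = 26.3 × 8.85×10⁻¹² × 6.90×10⁻³ / 6.74×10⁻⁴ = 2.38×10⁻⁹ F.
C = C₁ + C₂ = 7.01×10⁻⁹ F.
U = ½CV² = ½ × 7.01×10⁻⁹ × (71.5)² = 1.79×10⁻⁵ J.

17.9 μJ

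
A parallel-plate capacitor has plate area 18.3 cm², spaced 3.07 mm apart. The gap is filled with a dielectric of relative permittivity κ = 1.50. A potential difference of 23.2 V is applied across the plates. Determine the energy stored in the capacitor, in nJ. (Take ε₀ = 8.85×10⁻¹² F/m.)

A = 18.3 cm² = 1.83×10⁻³ m².
C = κε₀A/d = 1.50 × 8.85×10⁻¹² × 1.83×10⁻³ / 3.07×10⁻³ = 7.91×10⁻¹² F.
U = ½CV² = ½ × 7.91×10⁻¹² × (23.2)² = 2.13×10⁻⁹ J.

U ≈ 2.13 nJ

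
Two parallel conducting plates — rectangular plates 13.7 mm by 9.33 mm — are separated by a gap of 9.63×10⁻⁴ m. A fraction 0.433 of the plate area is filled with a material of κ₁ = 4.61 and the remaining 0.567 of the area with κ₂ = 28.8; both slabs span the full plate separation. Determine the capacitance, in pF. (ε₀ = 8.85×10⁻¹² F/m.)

A = 13.7 × 9.33 mm² = 1.28×10⁻⁴ m².
Side-by-side slabs ⇒ two capacitors in parallel, each spanning the full gap.
C₁ = κ₁ε₀A₁/d = 4.61 × 8.85×10⁻¹² × 5.53×10⁻⁵ / 9.63×10⁻⁴ = 2.34×10⁻¹² F.
C₂ = κ₂ε₀A₂/d = 28.8 × 8.85×10⁻¹² × 7.25×10⁻⁵ / 9.63×10⁻⁴ = 1.92×10⁻¹¹ F.
C = C₁ + C₂ = 2.15×10⁻¹¹ F.

C ≈ 21.5 pF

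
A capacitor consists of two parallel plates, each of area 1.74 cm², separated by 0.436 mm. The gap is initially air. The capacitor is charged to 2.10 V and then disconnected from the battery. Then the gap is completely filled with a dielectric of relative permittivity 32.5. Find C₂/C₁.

32.5

C = κε₀A/d scales with κ, so C₂/C₁ = κ = 32.5.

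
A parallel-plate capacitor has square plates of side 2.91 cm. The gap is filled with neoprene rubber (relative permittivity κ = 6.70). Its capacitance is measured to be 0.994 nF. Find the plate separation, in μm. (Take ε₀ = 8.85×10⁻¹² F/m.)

A = (2.91 cm)² = 8.47×10⁻⁴ m².
d = κε₀A/C = 6.70 × 8.85×10⁻¹² × 8.47×10⁻⁴ / 9.94×10⁻¹⁰ = 5.05×10⁻⁵ m.

d ≈ 50.5 μm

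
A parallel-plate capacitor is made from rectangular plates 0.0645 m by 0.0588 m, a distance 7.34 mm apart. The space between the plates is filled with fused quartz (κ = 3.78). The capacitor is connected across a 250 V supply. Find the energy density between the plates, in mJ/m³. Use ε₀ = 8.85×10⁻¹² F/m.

u ≈ 19.4 mJ/m³

E = V/d = 250 / 7.34×10⁻³ = 3.41×10⁴ V/m.
u = ½κε₀E² = ½ × 3.78 × 8.85×10⁻¹² × (3.41×10⁴)² = 1.94×10⁻² J/m³.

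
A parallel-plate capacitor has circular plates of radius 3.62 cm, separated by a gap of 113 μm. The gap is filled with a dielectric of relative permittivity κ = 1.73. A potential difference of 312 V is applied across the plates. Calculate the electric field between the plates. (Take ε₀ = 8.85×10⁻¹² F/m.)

E = V/d = 312 / 1.13×10⁻⁴ = 2.76×10⁶ V/m.

E ≈ 2.76 MV/m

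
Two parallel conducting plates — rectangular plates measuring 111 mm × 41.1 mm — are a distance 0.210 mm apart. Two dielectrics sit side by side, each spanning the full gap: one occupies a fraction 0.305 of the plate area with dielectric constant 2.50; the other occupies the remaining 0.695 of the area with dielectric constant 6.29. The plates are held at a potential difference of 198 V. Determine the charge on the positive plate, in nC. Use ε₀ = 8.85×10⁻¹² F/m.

Q ≈ 195 nC

A = 111 × 41.1 mm² = 4.56×10⁻³ m².
Side-by-side slabs ⇒ two capacitors in parallel, each spanning the full gap.
C₁ = κ₁ε₀A₁/d = 2.50 × 8.85×10⁻¹² × 1.39×10⁻³ / 2.10×10⁻⁴ = 1.47×10⁻¹⁰ F.
C₂ = κ₂ε₀A₂/d = 6.29 × 8.85×10⁻¹² × 3.17×10⁻³ / 2.10×10⁻⁴ = 8.40×10⁻¹⁰ F.
C = C₁ + C₂ = 9.87×10⁻¹⁰ F.
Q = CV = 9.87×10⁻¹⁰ × 198 = 1.95×10⁻⁷ C.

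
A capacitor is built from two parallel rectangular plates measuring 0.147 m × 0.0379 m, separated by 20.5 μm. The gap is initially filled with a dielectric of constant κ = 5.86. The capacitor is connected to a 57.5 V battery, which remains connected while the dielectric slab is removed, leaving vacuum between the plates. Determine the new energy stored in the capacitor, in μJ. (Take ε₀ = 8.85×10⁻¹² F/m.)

A = 0.147 × 0.0379 m² = 5.57×10⁻³ m².
Initially C₁ = κε₀A/d = 5.86 × 8.85×10⁻¹² × 5.57×10⁻³ / 2.05×10⁻⁵ = 1.41×10⁻⁸ F.
U₁ = 2.33×10⁻⁵ J.
Battery connected ⇒ V is held fixed. C₂ = 0.171 C₁ and U = ½CV², so U₂/U₁ = C₂/C₁ = 0.171.
U₂ = 0.171 × 2.33×10⁻⁵ = 3.98×10⁻⁶ J.

3.98 μJ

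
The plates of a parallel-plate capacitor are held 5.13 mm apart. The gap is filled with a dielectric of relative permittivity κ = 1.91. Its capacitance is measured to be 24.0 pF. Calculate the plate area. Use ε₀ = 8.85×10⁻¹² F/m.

A = Cd/(κε₀) = 2.40×10⁻¹¹ × 5.13×10⁻³ / (1.91 × 8.85×10⁻¹²) = 7.28×10⁻³ m².

A ≈ 72.8 cm²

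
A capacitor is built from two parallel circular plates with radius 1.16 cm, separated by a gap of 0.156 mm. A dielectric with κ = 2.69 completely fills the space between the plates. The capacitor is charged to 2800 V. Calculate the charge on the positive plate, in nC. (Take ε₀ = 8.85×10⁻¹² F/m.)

A = π(1.16 cm)² = 4.23×10⁻⁴ m².
C = κε₀A/d = 2.69 × 8.85×10⁻¹² × 4.23×10⁻⁴ / 1.56×10⁻⁴ = 6.45×10⁻¹¹ F.
Q = CV = 6.45×10⁻¹¹ × 2800 = 1.81×10⁻⁷ C.

Q ≈ 181 nC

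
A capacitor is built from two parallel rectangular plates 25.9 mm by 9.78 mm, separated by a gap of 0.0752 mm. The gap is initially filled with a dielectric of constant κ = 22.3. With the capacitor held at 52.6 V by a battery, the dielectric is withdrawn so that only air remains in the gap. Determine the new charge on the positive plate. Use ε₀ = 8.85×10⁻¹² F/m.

A = 25.9 × 9.78 mm² = 2.53×10⁻⁴ m².
Initially C₁ = κε₀A/d = 22.3 × 8.85×10⁻¹² × 2.53×10⁻⁴ / 7.52×10⁻⁵ = 6.65×10⁻¹⁰ F.
Q₁ = 3.50×10⁻⁸ C.
Battery connected ⇒ V is held fixed. C₂ = 0.0448 C₁ and Q = CV, so Q₂/Q₁ = C₂/C₁ = 0.0448.
Q₂ = 0.0448 × 3.50×10⁻⁸ = 1.57×10⁻⁹ C.

Q ≈ 1.57 nC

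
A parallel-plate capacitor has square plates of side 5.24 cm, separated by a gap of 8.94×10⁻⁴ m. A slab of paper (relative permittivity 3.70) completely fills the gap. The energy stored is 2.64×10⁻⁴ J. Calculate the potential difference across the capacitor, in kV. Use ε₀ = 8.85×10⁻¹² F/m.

2.29 kV

A = (5.24 cm)² = 2.75×10⁻³ m².
C = κε₀A/d = 3.70 × 8.85×10⁻¹² × 2.75×10⁻³ / 8.94×10⁻⁴ = 1.01×10⁻¹⁰ F.
V = √(2U/C) = √(2 × 2.64×10⁻⁴ / 1.01×10⁻¹⁰) = 2.29×10³ V.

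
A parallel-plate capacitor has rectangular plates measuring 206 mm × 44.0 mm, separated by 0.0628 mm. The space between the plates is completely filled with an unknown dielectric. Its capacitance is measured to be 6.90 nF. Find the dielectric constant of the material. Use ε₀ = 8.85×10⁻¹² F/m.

5.40

A = 206 × 44.0 mm² = 9.06×10⁻³ m².
κ = Cd/(ε₀A) = 6.90×10⁻⁹ × 6.28×10⁻⁵ / (8.85×10⁻¹² × 9.06×10⁻³) = 5.40.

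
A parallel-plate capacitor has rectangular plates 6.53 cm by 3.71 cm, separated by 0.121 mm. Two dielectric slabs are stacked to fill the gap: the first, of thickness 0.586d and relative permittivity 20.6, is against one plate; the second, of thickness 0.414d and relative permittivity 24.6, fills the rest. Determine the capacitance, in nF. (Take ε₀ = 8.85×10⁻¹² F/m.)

C ≈ 3.91 nF

A = 6.53 × 3.71 cm² = 2.42×10⁻³ m².
Stacked slabs ⇒ two capacitors in series, each with the full plate area.
C₁ = κ₁ε₀A/d₁ = 20.6 × 8.85×10⁻¹² × 2.42×10⁻³ / 7.09×10⁻⁵ = 6.23×10⁻⁹ F.
C₂ = κ₂ε₀A/d₂ = 24.6 × 8.85×10⁻¹² × 2.42×10⁻³ / 5.01×10⁻⁵ = 1.05×10⁻⁸ F.
C = (1/C₁ + 1/C₂)⁻¹ = 3.91×10⁻⁹ F.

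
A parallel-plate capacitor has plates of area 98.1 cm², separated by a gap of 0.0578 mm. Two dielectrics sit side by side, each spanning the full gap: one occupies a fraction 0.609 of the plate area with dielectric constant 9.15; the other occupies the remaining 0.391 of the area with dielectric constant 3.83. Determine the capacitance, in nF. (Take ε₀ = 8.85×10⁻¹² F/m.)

C ≈ 10.6 nF

A = 98.1 cm² = 9.81×10⁻³ m².
Side-by-side slabs ⇒ two capacitors in parallel, each spanning the full gap.
C₁ = κ₁ε₀A₁/d = 9.15 × 8.85×10⁻¹² × 5.97×10⁻³ / 5.78×10⁻⁵ = 8.37×10⁻⁹ F.
C₂ = κ₂ε₀A₂/d = 3.83 × 8.85×10⁻¹² × 3.84×10⁻³ / 5.78×10⁻⁵ = 2.25×10⁻⁹ F.
C = C₁ + C₂ = 1.06×10⁻⁸ F.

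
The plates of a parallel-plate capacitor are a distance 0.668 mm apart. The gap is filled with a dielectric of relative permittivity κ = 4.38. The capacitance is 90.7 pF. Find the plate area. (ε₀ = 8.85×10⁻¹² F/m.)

A = Cd/(κε₀) = 9.07×10⁻¹¹ × 6.68×10⁻⁴ / (4.38 × 8.85×10⁻¹²) = 1.56×10⁻³ m².

15.6 cm²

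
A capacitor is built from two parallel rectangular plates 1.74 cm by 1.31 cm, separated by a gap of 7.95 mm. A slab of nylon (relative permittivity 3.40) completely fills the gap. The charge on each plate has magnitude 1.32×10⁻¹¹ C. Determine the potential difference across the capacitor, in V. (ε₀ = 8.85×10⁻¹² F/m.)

A = 1.74 × 1.31 cm² = 2.28×10⁻⁴ m².
C = κε₀A/d = 3.40 × 8.85×10⁻¹² × 2.28×10⁻⁴ / 7.95×10⁻³ = 8.63×10⁻¹³ F.
V = Q/C = 1.32×10⁻¹¹ / 8.63×10⁻¹³ = 15.3 V.

15.3 V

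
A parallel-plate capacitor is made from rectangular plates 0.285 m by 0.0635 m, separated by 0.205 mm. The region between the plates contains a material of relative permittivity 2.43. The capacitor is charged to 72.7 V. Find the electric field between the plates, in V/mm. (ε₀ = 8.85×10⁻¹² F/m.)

355 V/mm

E = V/d = 72.7 / 2.05×10⁻⁴ = 3.55×10⁵ V/m.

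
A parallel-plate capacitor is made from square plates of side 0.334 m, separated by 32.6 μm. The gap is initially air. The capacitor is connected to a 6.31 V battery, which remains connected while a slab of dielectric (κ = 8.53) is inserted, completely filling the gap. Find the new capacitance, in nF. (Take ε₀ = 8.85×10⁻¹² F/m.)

A = (0.334 m)² = 0.112 m².
Initially C₁ = ε₀A/d = 8.85×10⁻¹² × 0.112 / 3.26×10⁻⁵ = 3.03×10⁻⁸ F.
C = κε₀A/d scales with κ, so C₂/C₁ = κ = 8.53.
C₂ = 8.53 × 3.03×10⁻⁸ = 2.58×10⁻⁷ F.

258 nF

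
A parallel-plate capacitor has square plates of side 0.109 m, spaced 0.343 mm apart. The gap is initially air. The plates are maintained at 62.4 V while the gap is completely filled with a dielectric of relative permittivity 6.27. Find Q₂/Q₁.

Q₂/Q₁ ≈ 6.27

Battery connected ⇒ V is held fixed.
C₂ = 6.27 C₁ and Q = CV, so Q₂/Q₁ = C₂/C₁ = 6.27.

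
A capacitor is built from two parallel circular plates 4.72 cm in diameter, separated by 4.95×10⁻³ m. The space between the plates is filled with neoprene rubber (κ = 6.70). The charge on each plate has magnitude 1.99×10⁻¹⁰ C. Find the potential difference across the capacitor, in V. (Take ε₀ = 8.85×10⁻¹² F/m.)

A = π(4.72/2 cm)² = 1.75×10⁻³ m².
C = κε₀A/d = 6.70 × 8.85×10⁻¹² × 1.75×10⁻³ / 4.95×10⁻³ = 2.10×10⁻¹¹ F.
V = Q/C = 1.99×10⁻¹⁰ / 2.10×10⁻¹¹ = 9.49 V.

9.49 V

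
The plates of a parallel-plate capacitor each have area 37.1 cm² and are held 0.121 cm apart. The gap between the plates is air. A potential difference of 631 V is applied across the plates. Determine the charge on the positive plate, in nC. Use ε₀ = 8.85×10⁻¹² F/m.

A = 37.1 cm² = 3.71×10⁻³ m².
C = ε₀A/d = 8.85×10⁻¹² × 3.71×10⁻³ / 1.21×10⁻³ = 2.71×10⁻¹¹ F.
Q = CV = 2.71×10⁻¹¹ × 631 = 1.71×10⁻⁸ C.

17.1 nC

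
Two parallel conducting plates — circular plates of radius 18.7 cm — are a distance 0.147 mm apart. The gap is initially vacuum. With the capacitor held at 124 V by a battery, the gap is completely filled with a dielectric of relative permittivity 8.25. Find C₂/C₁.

8.25

C = κε₀A/d scales with κ, so C₂/C₁ = κ = 8.25.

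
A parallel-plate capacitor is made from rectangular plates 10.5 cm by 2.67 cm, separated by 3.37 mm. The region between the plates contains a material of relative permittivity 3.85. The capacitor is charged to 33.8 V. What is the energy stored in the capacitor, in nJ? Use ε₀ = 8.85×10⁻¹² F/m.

16.2 nJ

A = 10.5 × 2.67 cm² = 2.80×10⁻³ m².
C = κε₀A/d = 3.85 × 8.85×10⁻¹² × 2.80×10⁻³ / 3.37×10⁻³ = 2.83×10⁻¹¹ F.
U = ½CV² = ½ × 2.83×10⁻¹¹ × (33.8)² = 1.62×10⁻⁸ J.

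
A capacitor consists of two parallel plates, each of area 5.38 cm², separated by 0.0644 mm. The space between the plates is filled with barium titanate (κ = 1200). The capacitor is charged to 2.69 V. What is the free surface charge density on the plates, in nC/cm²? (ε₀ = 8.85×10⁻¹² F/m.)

σ ≈ 44.4 nC/cm²

A = 5.38 cm² = 5.38×10⁻⁴ m².
C = κε₀A/d = 1200 × 8.85×10⁻¹² × 5.38×10⁻⁴ / 6.44×10⁻⁵ = 8.87×10⁻⁸ F.
σ = Q/A = CV/A = 8.87×10⁻⁸ × 2.69 / 5.38×10⁻⁴ = 4.44×10⁻⁴ C/m².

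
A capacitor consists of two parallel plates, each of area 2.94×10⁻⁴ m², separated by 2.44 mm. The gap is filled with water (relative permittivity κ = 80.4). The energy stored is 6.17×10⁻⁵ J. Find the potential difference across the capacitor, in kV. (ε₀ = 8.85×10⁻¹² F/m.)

C = κε₀A/d = 80.4 × 8.85×10⁻¹² × 2.94×10⁻⁴ / 2.44×10⁻³ = 8.57×10⁻¹¹ F.
V = √(2U/C) = √(2 × 6.17×10⁻⁵ / 8.57×10⁻¹¹) = 1.20×10³ V.

V ≈ 1.20 kV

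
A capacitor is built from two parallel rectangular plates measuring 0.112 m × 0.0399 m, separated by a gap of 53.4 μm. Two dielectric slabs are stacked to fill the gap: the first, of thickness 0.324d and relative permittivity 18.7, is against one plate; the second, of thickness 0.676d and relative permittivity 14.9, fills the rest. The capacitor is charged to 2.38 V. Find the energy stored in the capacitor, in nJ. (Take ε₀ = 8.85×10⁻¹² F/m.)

A = 0.112 × 0.0399 m² = 4.47×10⁻³ m².
Stacked slabs ⇒ two capacitors in series, each with the full plate area.
C₁ = κ₁ε₀A/d₁ = 18.7 × 8.85×10⁻¹² × 4.47×10⁻³ / 1.73×10⁻⁵ = 4.27×10⁻⁸ F.
C₂ = κ₂ε₀A/d₂ = 14.9 × 8.85×10⁻¹² × 4.47×10⁻³ / 3.61×10⁻⁵ = 1.63×10⁻⁸ F.
C = (1/C₁ + 1/C₂)⁻¹ = 1.18×10⁻⁸ F.
U = ½CV² = ½ × 1.18×10⁻⁸ × (2.38)² = 3.35×10⁻⁸ J.

33.5 nJ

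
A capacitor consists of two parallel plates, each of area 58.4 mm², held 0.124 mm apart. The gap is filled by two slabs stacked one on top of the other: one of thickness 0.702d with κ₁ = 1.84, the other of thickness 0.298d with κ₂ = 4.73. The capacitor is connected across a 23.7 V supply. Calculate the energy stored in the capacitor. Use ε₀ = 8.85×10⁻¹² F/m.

A = 58.4 mm² = 5.84×10⁻⁵ m².
Stacked slabs ⇒ two capacitors in series, each with the full plate area.
C₁ = κ₁ε₀A/d₁ = 1.84 × 8.85×10⁻¹² × 5.84×10⁻⁵ / 8.70×10⁻⁵ = 1.09×10⁻¹¹ F.
C₂ = κ₂ε₀A/d₂ = 4.73 × 8.85×10⁻¹² × 5.84×10⁻⁵ / 3.70×10⁻⁵ = 6.62×10⁻¹¹ F.
C = (1/C₁ + 1/C₂)⁻¹ = 9.38×10⁻¹² F.
U = ½CV² = ½ × 9.38×10⁻¹² × (23.7)² = 2.63×10⁻⁹ J.

2.63 nJ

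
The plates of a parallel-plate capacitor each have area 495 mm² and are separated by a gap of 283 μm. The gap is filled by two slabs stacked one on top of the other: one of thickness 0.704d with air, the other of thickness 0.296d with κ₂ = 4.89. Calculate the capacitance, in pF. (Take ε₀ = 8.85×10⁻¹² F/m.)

A = 495 mm² = 4.95×10⁻⁴ m².
Stacked slabs ⇒ two capacitors in series, each with the full plate area.
C₁ = κ₁ε₀A/d₁ = 1.00 × 8.85×10⁻¹² × 4.95×10⁻⁴ / 1.99×10⁻⁴ = 2.20×10⁻¹¹ F.
C₂ = κ₂ε₀A/d₂ = 4.89 × 8.85×10⁻¹² × 4.95×10⁻⁴ / 8.38×10⁻⁵ = 2.56×10⁻¹⁰ F.
C = (1/C₁ + 1/C₂)⁻¹ = 2.02×10⁻¹¹ F.

C ≈ 20.2 pF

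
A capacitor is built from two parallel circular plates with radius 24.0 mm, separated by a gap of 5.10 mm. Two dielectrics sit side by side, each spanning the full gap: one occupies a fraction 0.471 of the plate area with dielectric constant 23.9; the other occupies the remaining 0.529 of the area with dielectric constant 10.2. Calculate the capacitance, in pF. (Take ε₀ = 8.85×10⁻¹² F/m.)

C ≈ 52.3 pF

A = π(24.0 mm)² = 1.81×10⁻³ m².
Side-by-side slabs ⇒ two capacitors in parallel, each spanning the full gap.
C₁ = κ₁ε₀A₁/d = 23.9 × 8.85×10⁻¹² × 8.52×10⁻⁴ / 5.10×10⁻³ = 3.53×10⁻¹¹ F.
C₂ = κ₂ε₀A₂/d = 10.2 × 8.85×10⁻¹² × 9.57×10⁻⁴ / 5.10×10⁻³ = 1.69×10⁻¹¹ F.
C = C₁ + C₂ = 5.23×10⁻¹¹ F.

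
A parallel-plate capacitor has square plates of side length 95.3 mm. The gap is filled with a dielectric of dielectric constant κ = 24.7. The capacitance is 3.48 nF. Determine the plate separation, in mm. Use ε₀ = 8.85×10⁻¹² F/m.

0.570 mm

A = (95.3 mm)² = 9.08×10⁻³ m².
d = κε₀A/C = 24.7 × 8.85×10⁻¹² × 9.08×10⁻³ / 3.48×10⁻⁹ = 5.70×10⁻⁴ m.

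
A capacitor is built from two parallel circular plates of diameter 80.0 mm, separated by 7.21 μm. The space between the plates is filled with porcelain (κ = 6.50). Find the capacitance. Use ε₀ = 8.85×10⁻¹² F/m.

C ≈ 40.1 nF

A = π(80.0/2 mm)² = 5.03×10⁻³ m².
C = κε₀A/d = 6.50 × 8.85×10⁻¹² × 5.03×10⁻³ / 7.21×10⁻⁶ = 4.01×10⁻⁸ F.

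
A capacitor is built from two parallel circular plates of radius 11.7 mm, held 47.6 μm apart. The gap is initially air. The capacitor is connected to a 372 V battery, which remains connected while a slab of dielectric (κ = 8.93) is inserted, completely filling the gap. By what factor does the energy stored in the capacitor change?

Battery connected ⇒ V is held fixed.
C₂ = 8.93 C₁ and U = ½CV², so U₂/U₁ = C₂/C₁ = 8.93.

U₂/U₁ ≈ 8.93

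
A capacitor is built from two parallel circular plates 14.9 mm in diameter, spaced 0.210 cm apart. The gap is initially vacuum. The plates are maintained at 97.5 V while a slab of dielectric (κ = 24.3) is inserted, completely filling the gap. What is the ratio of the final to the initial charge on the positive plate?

Battery connected ⇒ V is held fixed.
C₂ = 24.3 C₁ and Q = CV, so Q₂/Q₁ = C₂/C₁ = 24.3.

24.3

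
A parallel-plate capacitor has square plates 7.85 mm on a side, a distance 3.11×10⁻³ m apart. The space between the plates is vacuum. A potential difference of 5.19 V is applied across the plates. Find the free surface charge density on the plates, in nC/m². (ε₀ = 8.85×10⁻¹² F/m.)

14.8 nC/m²

A = (7.85 mm)² = 6.16×10⁻⁵ m².
C = ε₀A/d = 8.85×10⁻¹² × 6.16×10⁻⁵ / 3.11×10⁻³ = 1.75×10⁻¹³ F.
σ = Q/A = CV/A = 1.75×10⁻¹³ × 5.19 / 6.16×10⁻⁵ = 1.48×10⁻⁸ C/m².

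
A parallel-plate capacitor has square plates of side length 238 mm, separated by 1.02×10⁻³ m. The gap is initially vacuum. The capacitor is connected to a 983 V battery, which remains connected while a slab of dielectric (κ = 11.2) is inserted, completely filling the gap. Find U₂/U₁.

Battery connected ⇒ V is held fixed.
C₂ = 11.2 C₁ and U = ½CV², so U₂/U₁ = C₂/C₁ = 11.2.

U₂/U₁ ≈ 11.2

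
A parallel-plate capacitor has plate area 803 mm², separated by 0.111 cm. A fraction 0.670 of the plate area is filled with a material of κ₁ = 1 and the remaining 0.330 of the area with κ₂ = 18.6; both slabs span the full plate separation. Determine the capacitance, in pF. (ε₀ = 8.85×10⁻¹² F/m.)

A = 803 mm² = 8.03×10⁻⁴ m².
Side-by-side slabs ⇒ two capacitors in parallel, each spanning the full gap.
C₁ = κ₁ε₀A₁/d = 1.00 × 8.85×10⁻¹² × 5.38×10⁻⁴ / 1.11×10⁻³ = 4.29×10⁻¹² F.
C₂ = κ₂ε₀A₂/d = 18.6 × 8.85×10⁻¹² × 2.65×10⁻⁴ / 1.11×10⁻³ = 3.93×10⁻¹¹ F.
C = C₁ + C₂ = 4.36×10⁻¹¹ F.

43.6 pF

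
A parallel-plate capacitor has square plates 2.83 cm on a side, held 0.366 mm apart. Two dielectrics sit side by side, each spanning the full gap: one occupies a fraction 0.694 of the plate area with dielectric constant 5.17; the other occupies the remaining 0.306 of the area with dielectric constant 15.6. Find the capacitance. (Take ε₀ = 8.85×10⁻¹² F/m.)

A = (2.83 cm)² = 8.01×10⁻⁴ m².
Side-by-side slabs ⇒ two capacitors in parallel, each spanning the full gap.
C₁ = κ₁ε₀A₁/d = 5.17 × 8.85×10⁻¹² × 5.56×10⁻⁴ / 3.66×10⁻⁴ = 6.95×10⁻¹¹ F.
C₂ = κ₂ε₀A₂/d = 15.6 × 8.85×10⁻¹² × 2.45×10⁻⁴ / 3.66×10⁻⁴ = 9.24×10⁻¹¹ F.
C = C₁ + C₂ = 1.62×10⁻¹⁰ F.

C ≈ 162 pF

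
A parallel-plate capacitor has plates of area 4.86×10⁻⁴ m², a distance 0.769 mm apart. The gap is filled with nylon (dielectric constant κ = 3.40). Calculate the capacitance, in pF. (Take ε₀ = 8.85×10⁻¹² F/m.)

C ≈ 19.0 pF

C = κε₀A/d = 3.40 × 8.85×10⁻¹² × 4.86×10⁻⁴ / 7.69×10⁻⁴ = 1.90×10⁻¹¹ F.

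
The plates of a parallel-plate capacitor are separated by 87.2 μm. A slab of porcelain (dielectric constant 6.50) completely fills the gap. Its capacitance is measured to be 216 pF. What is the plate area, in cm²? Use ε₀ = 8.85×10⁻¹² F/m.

A = Cd/(κε₀) = 2.16×10⁻¹⁰ × 8.72×10⁻⁵ / (6.50 × 8.85×10⁻¹²) = 3.27×10⁻⁴ m².

A ≈ 3.27 cm²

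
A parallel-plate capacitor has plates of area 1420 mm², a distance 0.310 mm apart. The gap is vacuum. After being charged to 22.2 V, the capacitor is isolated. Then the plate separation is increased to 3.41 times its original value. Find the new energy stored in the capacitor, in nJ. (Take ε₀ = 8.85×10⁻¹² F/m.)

U ≈ 34.1 nJ

A = 1420 mm² = 1.42×10⁻³ m².
Initially C₁ = ε₀A/d = 8.85×10⁻¹² × 1.42×10⁻³ / 3.10×10⁻⁴ = 4.05×10⁻¹¹ F.
U₁ = 9.99×10⁻⁹ J.
Isolated ⇒ Q is held fixed. C₂ = 0.293 C₁ and U = Q²/(2C), so U₂/U₁ = C₁/C₂ = 3.41.
U₂ = 3.41 × 9.99×10⁻⁹ = 3.41×10⁻⁸ J.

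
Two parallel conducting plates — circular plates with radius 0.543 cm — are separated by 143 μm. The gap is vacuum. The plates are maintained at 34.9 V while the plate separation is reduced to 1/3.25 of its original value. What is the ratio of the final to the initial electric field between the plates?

3.25

Battery connected ⇒ V is held fixed.
E = V/d, so E₂/E₁ = d₁/d₂ = 3.25.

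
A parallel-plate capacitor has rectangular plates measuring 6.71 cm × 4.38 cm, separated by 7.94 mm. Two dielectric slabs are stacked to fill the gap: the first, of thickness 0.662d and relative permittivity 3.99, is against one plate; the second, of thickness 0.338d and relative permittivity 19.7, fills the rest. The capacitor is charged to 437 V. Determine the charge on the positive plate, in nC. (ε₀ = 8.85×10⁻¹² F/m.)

7.82 nC

A = 6.71 × 4.38 cm² = 2.94×10⁻³ m².
Stacked slabs ⇒ two capacitors in series, each with the full plate area.
C₁ = κ₁ε₀A/d₁ = 3.99 × 8.85×10⁻¹² × 2.94×10⁻³ / 5.26×10⁻³ = 1.97×10⁻¹¹ F.
C₂ = κ₂ε₀A/d₂ = 19.7 × 8.85×10⁻¹² × 2.94×10⁻³ / 2.68×10⁻³ = 1.91×10⁻¹⁰ F.
C = (1/C₁ + 1/C₂)⁻¹ = 1.79×10⁻¹¹ F.
Q = CV = 1.79×10⁻¹¹ × 437 = 7.82×10⁻⁹ C.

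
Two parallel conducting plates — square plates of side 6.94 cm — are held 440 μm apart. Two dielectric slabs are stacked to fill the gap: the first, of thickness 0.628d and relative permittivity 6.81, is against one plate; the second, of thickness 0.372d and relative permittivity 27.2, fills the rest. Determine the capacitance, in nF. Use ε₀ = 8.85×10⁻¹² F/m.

C ≈ 0.915 nF

A = (6.94 cm)² = 4.82×10⁻³ m².
Stacked slabs ⇒ two capacitors in series, each with the full plate area.
C₁ = κ₁ε₀A/d₁ = 6.81 × 8.85×10⁻¹² × 4.82×10⁻³ / 2.76×10⁻⁴ = 1.05×10⁻⁹ F.
C₂ = κ₂ε₀A/d₂ = 27.2 × 8.85×10⁻¹² × 4.82×10⁻³ / 1.64×10⁻⁴ = 7.08×10⁻⁹ F.
C = (1/C₁ + 1/C₂)⁻¹ = 9.15×10⁻¹⁰ F.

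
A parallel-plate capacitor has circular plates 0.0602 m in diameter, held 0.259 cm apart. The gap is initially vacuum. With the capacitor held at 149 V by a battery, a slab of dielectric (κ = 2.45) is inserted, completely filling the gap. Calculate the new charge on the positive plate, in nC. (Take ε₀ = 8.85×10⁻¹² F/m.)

3.55 nC

A = π(0.0602/2 m)² = 2.85×10⁻³ m².
Initially C₁ = ε₀A/d = 8.85×10⁻¹² × 2.85×10⁻³ / 2.59×10⁻³ = 9.73×10⁻¹² F.
Q₁ = 1.45×10⁻⁹ C.
Battery connected ⇒ V is held fixed. C₂ = 2.45 C₁ and Q = CV, so Q₂/Q₁ = C₂/C₁ = 2.45.
Q₂ = 2.45 × 1.45×10⁻⁹ = 3.55×10⁻⁹ C.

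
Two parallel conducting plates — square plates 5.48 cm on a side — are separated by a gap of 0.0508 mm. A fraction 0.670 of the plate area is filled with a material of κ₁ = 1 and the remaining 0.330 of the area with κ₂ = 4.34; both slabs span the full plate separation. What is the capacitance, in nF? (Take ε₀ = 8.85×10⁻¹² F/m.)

A = (5.48 cm)² = 3.00×10⁻³ m².
Side-by-side slabs ⇒ two capacitors in parallel, each spanning the full gap.
C₁ = κ₁ε₀A₁/d = 1.00 × 8.85×10⁻¹² × 2.01×10⁻³ / 5.08×10⁻⁵ = 3.51×10⁻¹⁰ F.
C₂ = κ₂ε₀A₂/d = 4.34 × 8.85×10⁻¹² × 9.91×10⁻⁴ / 5.08×10⁻⁵ = 7.49×10⁻¹⁰ F.
C = C₁ + C₂ = 1.10×10⁻⁹ F.

1.10 nF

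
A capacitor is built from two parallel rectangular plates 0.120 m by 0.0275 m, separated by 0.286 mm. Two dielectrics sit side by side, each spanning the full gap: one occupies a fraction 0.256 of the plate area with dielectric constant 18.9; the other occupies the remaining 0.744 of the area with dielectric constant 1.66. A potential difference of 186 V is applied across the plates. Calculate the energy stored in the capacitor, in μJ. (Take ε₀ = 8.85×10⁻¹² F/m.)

10.7 μJ

A = 0.120 × 0.0275 m² = 3.30×10⁻³ m².
Side-by-side slabs ⇒ two capacitors in parallel, each spanning the full gap.
C₁ = κ₁ε₀A₁/d = 18.9 × 8.85×10⁻¹² × 8.45×10⁻⁴ / 2.86×10⁻⁴ = 4.94×10⁻¹⁰ F.
C₂ = κ₂ε₀A₂/d = 1.66 × 8.85×10⁻¹² × 2.46×10⁻³ / 2.86×10⁻⁴ = 1.26×10⁻¹⁰ F.
C = C₁ + C₂ = 6.20×10⁻¹⁰ F.
U = ½CV² = ½ × 6.20×10⁻¹⁰ × (186)² = 1.07×10⁻⁵ J.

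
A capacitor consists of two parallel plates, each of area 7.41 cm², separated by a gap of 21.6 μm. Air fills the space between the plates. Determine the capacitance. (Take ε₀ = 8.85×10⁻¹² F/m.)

C ≈ 304 pF

A = 7.41 cm² = 7.41×10⁻⁴ m².
C = ε₀A/d = 8.85×10⁻¹² × 7.41×10⁻⁴ / 2.16×10⁻⁵ = 3.04×10⁻¹⁰ F.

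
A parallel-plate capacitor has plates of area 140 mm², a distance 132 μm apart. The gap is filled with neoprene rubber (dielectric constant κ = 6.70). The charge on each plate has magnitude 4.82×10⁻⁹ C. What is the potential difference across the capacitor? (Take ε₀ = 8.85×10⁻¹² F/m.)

76.6 V

A = 140 mm² = 1.40×10⁻⁴ m².
C = κε₀A/d = 6.70 × 8.85×10⁻¹² × 1.40×10⁻⁴ / 1.32×10⁻⁴ = 6.29×10⁻¹¹ F.
V = Q/C = 4.82×10⁻⁹ / 6.29×10⁻¹¹ = 76.6 V.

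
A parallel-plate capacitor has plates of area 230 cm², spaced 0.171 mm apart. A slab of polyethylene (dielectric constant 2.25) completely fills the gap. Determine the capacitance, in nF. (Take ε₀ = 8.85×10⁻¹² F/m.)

C ≈ 2.68 nF

A = 230 cm² = 2.30×10⁻² m².
C = κε₀A/d = 2.25 × 8.85×10⁻¹² × 2.30×10⁻² / 1.71×10⁻⁴ = 2.68×10⁻⁹ F.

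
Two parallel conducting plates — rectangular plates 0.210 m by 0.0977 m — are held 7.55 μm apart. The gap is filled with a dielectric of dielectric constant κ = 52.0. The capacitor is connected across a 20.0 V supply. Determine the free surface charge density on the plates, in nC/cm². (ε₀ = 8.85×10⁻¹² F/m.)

σ ≈ 122 nC/cm²

A = 0.210 × 0.0977 m² = 2.05×10⁻² m².
C = κε₀A/d = 52.0 × 8.85×10⁻¹² × 2.05×10⁻² / 7.55×10⁻⁶ = 1.25×10⁻⁶ F.
σ = Q/A = CV/A = 1.25×10⁻⁶ × 20.0 / 2.05×10⁻² = 1.22×10⁻³ C/m².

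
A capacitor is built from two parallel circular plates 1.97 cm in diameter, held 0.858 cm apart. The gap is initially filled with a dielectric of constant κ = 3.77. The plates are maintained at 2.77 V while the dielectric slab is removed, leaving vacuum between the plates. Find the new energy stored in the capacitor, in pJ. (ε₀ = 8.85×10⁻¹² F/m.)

A = π(1.97/2 cm)² = 3.05×10⁻⁴ m².
Initially C₁ = κε₀A/d = 3.77 × 8.85×10⁻¹² × 3.05×10⁻⁴ / 8.58×10⁻³ = 1.19×10⁻¹² F.
U₁ = 4.55×10⁻¹² J.
Battery connected ⇒ V is held fixed. C₂ = 0.265 C₁ and U = ½CV², so U₂/U₁ = C₂/C₁ = 0.265.
U₂ = 0.265 × 4.55×10⁻¹² = 1.21×10⁻¹² J.

U ≈ 1.21 pJ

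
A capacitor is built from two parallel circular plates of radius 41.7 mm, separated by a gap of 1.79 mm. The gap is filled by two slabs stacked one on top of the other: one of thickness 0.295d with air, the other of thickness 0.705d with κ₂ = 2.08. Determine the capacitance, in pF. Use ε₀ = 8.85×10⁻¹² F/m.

42.6 pF

A = π(41.7 mm)² = 5.46×10⁻³ m².
Stacked slabs ⇒ two capacitors in series, each with the full plate area.
C₁ = κ₁ε₀A/d₁ = 1.00 × 8.85×10⁻¹² × 5.46×10⁻³ / 5.28×10⁻⁴ = 9.16×10⁻¹¹ F.
C₂ = κ₂ε₀A/d₂ = 2.08 × 8.85×10⁻¹² × 5.46×10⁻³ / 1.26×10⁻³ = 7.97×10⁻¹¹ F.
C = (1/C₁ + 1/C₂)⁻¹ = 4.26×10⁻¹¹ F.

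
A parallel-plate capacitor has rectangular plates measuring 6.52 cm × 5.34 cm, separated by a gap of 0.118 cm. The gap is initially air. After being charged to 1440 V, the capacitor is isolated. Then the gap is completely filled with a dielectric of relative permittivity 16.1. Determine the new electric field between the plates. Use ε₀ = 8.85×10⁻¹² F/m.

A = 6.52 × 5.34 cm² = 3.48×10⁻³ m².
Initially C₁ = ε₀A/d = 8.85×10⁻¹² × 3.48×10⁻³ / 1.18×10⁻³ = 2.61×10⁻¹¹ F.
E₁ = 1.22×10⁶ V/m.
Isolated ⇒ Q is held fixed. V₂ = Q/C₂ = V₁/16.1; E = V/d, so E₂/E₁ = (V₂/V₁)(d₁/d₂) = 0.0621.
E₂ = 0.0621 × 1.22×10⁶ = 7.58×10⁴ V/m.

75.8 V/mm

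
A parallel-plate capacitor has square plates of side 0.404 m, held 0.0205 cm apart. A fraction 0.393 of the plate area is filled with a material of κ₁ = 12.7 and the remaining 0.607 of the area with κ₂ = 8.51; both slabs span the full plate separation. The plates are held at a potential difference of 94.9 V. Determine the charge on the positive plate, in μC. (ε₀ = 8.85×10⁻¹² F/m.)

6.79 μC

A = (0.404 m)² = 0.163 m².
Side-by-side slabs ⇒ two capacitors in parallel, each spanning the full gap.
C₁ = κ₁ε₀A₁/d = 12.7 × 8.85×10⁻¹² × 6.41×10⁻² / 2.05×10⁻⁴ = 3.52×10⁻⁸ F.
C₂ = κ₂ε₀A₂/d = 8.51 × 8.85×10⁻¹² × 9.91×10⁻² / 2.05×10⁻⁴ = 3.64×10⁻⁸ F.
C = C₁ + C₂ = 7.16×10⁻⁸ F.
Q = CV = 7.16×10⁻⁸ × 94.9 = 6.79×10⁻⁶ C.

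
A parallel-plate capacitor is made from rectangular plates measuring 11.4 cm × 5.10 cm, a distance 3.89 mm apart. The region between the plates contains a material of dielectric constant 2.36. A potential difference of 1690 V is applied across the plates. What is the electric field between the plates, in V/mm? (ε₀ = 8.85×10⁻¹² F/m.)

E ≈ 434 V/mm

E = V/d = 1690 / 3.89×10⁻³ = 4.34×10⁵ V/m.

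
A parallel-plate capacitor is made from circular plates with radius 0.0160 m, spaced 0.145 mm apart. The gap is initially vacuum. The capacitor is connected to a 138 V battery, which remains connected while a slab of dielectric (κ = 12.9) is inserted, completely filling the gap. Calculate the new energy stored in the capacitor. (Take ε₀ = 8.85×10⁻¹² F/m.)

A = π(0.0160 m)² = 8.04×10⁻⁴ m².
Initially C₁ = ε₀A/d = 8.85×10⁻¹² × 8.04×10⁻⁴ / 1.45×10⁻⁴ = 4.91×10⁻¹¹ F.
U₁ = 4.67×10⁻⁷ J.
Battery connected ⇒ V is held fixed. C₂ = 12.9 C₁ and U = ½CV², so U₂/U₁ = C₂/C₁ = 12.9.
U₂ = 12.9 × 4.67×10⁻⁷ = 6.03×10⁻⁶ J.

6.03 μJ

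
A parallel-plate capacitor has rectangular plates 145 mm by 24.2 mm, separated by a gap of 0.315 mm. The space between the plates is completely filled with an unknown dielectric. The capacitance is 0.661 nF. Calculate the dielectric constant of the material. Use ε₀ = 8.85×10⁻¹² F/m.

A = 145 × 24.2 mm² = 3.51×10⁻³ m².
κ = Cd/(ε₀A) = 6.61×10⁻¹⁰ × 3.15×10⁻⁴ / (8.85×10⁻¹² × 3.51×10⁻³) = 6.70.

6.70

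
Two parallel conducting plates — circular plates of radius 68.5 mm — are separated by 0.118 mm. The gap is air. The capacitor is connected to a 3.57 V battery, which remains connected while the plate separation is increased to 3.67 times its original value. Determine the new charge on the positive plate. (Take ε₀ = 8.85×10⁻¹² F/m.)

1.08 nC

A = π(68.5 mm)² = 1.47×10⁻² m².
Initially C₁ = ε₀A/d = 8.85×10⁻¹² × 1.47×10⁻² / 1.18×10⁻⁴ = 1.11×10⁻⁹ F.
Q₁ = 3.95×10⁻⁹ C.
Battery connected ⇒ V is held fixed. C₂ = 0.272 C₁ and Q = CV, so Q₂/Q₁ = C₂/C₁ = 0.272.
Q₂ = 0.272 × 3.95×10⁻⁹ = 1.08×10⁻⁹ C.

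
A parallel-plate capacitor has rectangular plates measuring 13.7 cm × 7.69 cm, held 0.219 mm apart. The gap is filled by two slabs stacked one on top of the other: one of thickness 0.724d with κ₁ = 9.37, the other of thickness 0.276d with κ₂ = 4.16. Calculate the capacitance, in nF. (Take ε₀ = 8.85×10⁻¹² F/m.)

2.96 nF

A = 13.7 × 7.69 cm² = 1.05×10⁻² m².
Stacked slabs ⇒ two capacitors in series, each with the full plate area.
C₁ = κ₁ε₀A/d₁ = 9.37 × 8.85×10⁻¹² × 1.05×10⁻² / 1.59×10⁻⁴ = 5.51×10⁻⁹ F.
C₂ = κ₂ε₀A/d₂ = 4.16 × 8.85×10⁻¹² × 1.05×10⁻² / 6.04×10⁻⁵ = 6.42×10⁻⁹ F.
C = (1/C₁ + 1/C₂)⁻¹ = 2.96×10⁻⁹ F.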